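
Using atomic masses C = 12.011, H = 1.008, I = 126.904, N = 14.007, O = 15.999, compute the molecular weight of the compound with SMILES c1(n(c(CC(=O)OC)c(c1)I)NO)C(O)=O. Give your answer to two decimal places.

340.07

Molecular formula: C8H9IN2O5.
M = 8×12.011 + 9×1.008 + 1×126.904 + 2×14.007 + 5×15.999 = 340.07 g/mol.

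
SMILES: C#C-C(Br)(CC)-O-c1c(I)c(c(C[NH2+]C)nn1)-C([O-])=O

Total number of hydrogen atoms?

Hydrogens are implicit in SMILES; fill each atom to its normal valence:
  4 × C (aromatic): no H
  3 × C: no H
  2 × C: 3 H each → 6
  2 × C: 2 H each → 4
  2 × N (aromatic): no H
  2 × O: no H
  1 × Br: no H
  1 × C: 1 H
  1 × I: no H
  1 × N (charge +1): 2 H
  1 × O (charge -1): no H
  Total hydrogens = 13.

13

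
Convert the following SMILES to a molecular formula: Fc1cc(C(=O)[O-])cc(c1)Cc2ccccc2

Heavy atoms from the SMILES: 14 C, 1 F, 2 O.
Implicit hydrogens by atom environment:
  8 × C (aromatic): 1 H each → 8
  4 × C (aromatic): no H
  1 × C: 2 H
  1 × C: no H
  1 × F: no H
  1 × O: no H
  1 × O (charge -1): no H
  Total hydrogens = 10.
Net charge -1.
Molecular formula: C14H10FO2-

C14H10FO2-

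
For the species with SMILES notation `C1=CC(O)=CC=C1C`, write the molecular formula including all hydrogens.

C7H8O

Heavy atoms from the SMILES: 7 C, 1 O.
Implicit hydrogens by atom environment:
  4 × C (aromatic): 1 H each → 4
  2 × C (aromatic): no H
  1 × C: 3 H
  1 × O: 1 H
  Total hydrogens = 8.
Molecular formula: C7H8O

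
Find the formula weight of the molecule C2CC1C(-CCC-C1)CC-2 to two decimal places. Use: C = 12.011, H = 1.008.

138.25

Molecular formula: C10H18.
M = 10×12.011 + 18×1.008 = 138.25 g/mol.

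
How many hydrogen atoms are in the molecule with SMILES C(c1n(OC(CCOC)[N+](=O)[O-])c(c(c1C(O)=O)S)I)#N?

Hydrogens are implicit in SMILES; fill each atom to its normal valence:
  4 × C (aromatic): no H
  4 × O: no H
  2 × C: 2 H each → 4
  2 × C: no H
  1 × C: 3 H
  1 × C: 1 H
  1 × I: no H
  1 × N (aromatic): no H
  1 × N: no H
  1 × N (charge +1): no H
  1 × O: 1 H
  1 × O (charge -1): no H
  1 × S: 1 H
  Total hydrogens = 10.

10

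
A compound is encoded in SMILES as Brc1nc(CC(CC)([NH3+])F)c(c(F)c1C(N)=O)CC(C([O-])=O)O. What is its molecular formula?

C13H16BrF2N3O4

Heavy atoms from the SMILES: 1 Br, 13 C, 2 F, 3 N, 4 O.
Implicit hydrogens by atom environment:
  5 × C (aromatic): no H
  3 × C: 2 H each → 6
  3 × C: no H
  2 × F: no H
  2 × O: no H
  1 × Br: no H
  1 × C: 3 H
  1 × C: 1 H
  1 × N (charge +1): 3 H
  1 × N: 2 H
  1 × N (aromatic): no H
  1 × O: 1 H
  1 × O (charge -1): no H
  Total hydrogens = 16.
Molecular formula: C13H16BrF2N3O4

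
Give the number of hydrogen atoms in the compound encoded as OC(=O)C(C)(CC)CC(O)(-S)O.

14

Hydrogens are implicit in SMILES; fill each atom to its normal valence:
  3 × C: no H
  3 × O: 1 H each → 3
  2 × C: 3 H each → 6
  2 × C: 2 H each → 4
  1 × O: no H
  1 × S: 1 H
  Total hydrogens = 14.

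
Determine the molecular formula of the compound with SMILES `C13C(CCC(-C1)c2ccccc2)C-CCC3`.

C16H22

Heavy atoms from the SMILES: 16 C.
Implicit hydrogens by atom environment:
  7 × C: 2 H each → 14
  5 × C (aromatic): 1 H each → 5
  3 × C: 1 H each → 3
  1 × C (aromatic): no H
  Total hydrogens = 22.
Molecular formula: C16H22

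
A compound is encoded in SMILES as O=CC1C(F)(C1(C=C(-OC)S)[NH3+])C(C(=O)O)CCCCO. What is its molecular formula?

C13H21FNO5S+

Heavy atoms from the SMILES: 13 C, 1 F, 1 N, 5 O, 1 S.
Implicit hydrogens by atom environment:
  4 × C: 2 H each → 8
  4 × C: 1 H each → 4
  4 × C: no H
  3 × O: no H
  2 × O: 1 H each → 2
  1 × C: 3 H
  1 × F: no H
  1 × N (charge +1): 3 H
  1 × S: 1 H
  Total hydrogens = 21.
Net charge +1.
Molecular formula: C13H21FNO5S+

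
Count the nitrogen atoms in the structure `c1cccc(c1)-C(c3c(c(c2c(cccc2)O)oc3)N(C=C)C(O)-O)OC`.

The symbol for nitrogen appears 1 time in the SMILES.

1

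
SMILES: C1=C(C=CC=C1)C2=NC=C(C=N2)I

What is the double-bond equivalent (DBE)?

8

Molecular formula from the SMILES: C10H7IN2.
DoU = (2C + 2 + N − H − X)/2 = (2·10 + 2 + 2 − 7 − 1)/2 = 16/2 = 8.
(Structurally: 2 ring(s) + 6 π bond(s) = 8.)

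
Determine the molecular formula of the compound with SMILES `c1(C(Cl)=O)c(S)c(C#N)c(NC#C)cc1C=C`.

C12H7ClN2OS

Heavy atoms from the SMILES: 12 C, 1 Cl, 2 N, 1 O, 1 S.
Implicit hydrogens by atom environment:
  5 × C (aromatic): no H
  3 × C: no H
  2 × C: 1 H each → 2
  1 × C: 2 H
  1 × C (aromatic): 1 H
  1 × Cl: no H
  1 × N: 1 H
  1 × N: no H
  1 × O: no H
  1 × S: 1 H
  Total hydrogens = 7.
Molecular formula: C12H7ClN2OS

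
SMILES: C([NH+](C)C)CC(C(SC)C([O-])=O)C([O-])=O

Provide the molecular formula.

Heavy atoms from the SMILES: 9 C, 1 N, 4 O, 1 S.
Implicit hydrogens by atom environment:
  3 × C: 3 H each → 9
  2 × C: 2 H each → 4
  2 × C: 1 H each → 2
  2 × C: no H
  2 × O: no H
  2 × O (charge -1): no H
  1 × N (charge +1): 1 H
  1 × S: no H
  Total hydrogens = 16.
Net charge -1.
Molecular formula: C9H16NO4S-

C9H16NO4S-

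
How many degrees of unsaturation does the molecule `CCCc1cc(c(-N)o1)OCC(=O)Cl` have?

Molecular formula from the SMILES: C9H12ClNO3.
DoU = (2C + 2 + N − H − X)/2 = (2·9 + 2 + 1 − 12 − 1)/2 = 8/2 = 4.
(Structurally: 1 ring(s) + 3 π bond(s) = 4.)

4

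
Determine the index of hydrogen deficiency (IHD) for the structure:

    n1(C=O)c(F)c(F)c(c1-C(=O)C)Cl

Molecular formula from the SMILES: C7H4ClF2NO2.
DoU = (2C + 2 + N − H − X)/2 = (2·7 + 2 + 1 − 4 − 3)/2 = 10/2 = 5.
(Structurally: 1 ring(s) + 4 π bond(s) = 5.)

5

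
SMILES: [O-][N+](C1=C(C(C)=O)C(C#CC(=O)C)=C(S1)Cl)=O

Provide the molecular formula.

Heavy atoms from the SMILES: 10 C, 1 Cl, 1 N, 4 O, 1 S.
Implicit hydrogens by atom environment:
  4 × C (aromatic): no H
  4 × C: no H
  3 × O: no H
  2 × C: 3 H each → 6
  1 × Cl: no H
  1 × N (charge +1): no H
  1 × O (charge -1): no H
  1 × S (aromatic): no H
  Total hydrogens = 6.
Molecular formula: C10H6ClNO4S

C10H6ClNO4S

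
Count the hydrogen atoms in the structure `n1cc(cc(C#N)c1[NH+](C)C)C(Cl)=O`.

Hydrogens are implicit in SMILES; fill each atom to its normal valence:
  3 × C (aromatic): no H
  2 × C: 3 H each → 6
  2 × C (aromatic): 1 H each → 2
  2 × C: no H
  1 × Cl: no H
  1 × N (charge +1): 1 H
  1 × N (aromatic): no H
  1 × N: no H
  1 × O: no H
  Total hydrogens = 9.

9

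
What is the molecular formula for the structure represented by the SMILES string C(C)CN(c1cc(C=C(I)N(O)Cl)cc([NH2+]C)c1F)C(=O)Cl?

Heavy atoms from the SMILES: 13 C, 2 Cl, 1 F, 1 I, 3 N, 2 O.
Implicit hydrogens by atom environment:
  4 × C (aromatic): no H
  2 × C: 3 H each → 6
  2 × C: 2 H each → 4
  2 × C (aromatic): 1 H each → 2
  2 × C: no H
  2 × Cl: no H
  2 × N: no H
  1 × C: 1 H
  1 × F: no H
  1 × I: no H
  1 × N (charge +1): 2 H
  1 × O: 1 H
  1 × O: no H
  Total hydrogens = 16.
Net charge +1.
Molecular formula: C13H16Cl2FIN3O2+

C13H16Cl2FIN3O2+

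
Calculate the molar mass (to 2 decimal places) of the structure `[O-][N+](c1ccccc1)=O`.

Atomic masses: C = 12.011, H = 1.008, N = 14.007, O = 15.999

Molecular formula: C6H5NO2.
M = 6×12.011 + 5×1.008 + 1×14.007 + 2×15.999 = 123.11 g/mol.

123.11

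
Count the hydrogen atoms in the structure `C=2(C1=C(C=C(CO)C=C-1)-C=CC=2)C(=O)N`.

Hydrogens are implicit in SMILES; fill each atom to its normal valence:
  6 × C (aromatic): 1 H each → 6
  4 × C (aromatic): no H
  1 × C: 2 H
  1 × C: no H
  1 × N: 2 H
  1 × O: 1 H
  1 × O: no H
  Total hydrogens = 11.

11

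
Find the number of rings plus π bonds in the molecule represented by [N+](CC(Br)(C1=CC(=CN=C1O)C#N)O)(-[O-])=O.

Molecular formula from the SMILES: C8H6BrN3O4.
DoU = (2C + 2 + N − H − X)/2 = (2·8 + 2 + 3 − 6 − 1)/2 = 14/2 = 7.
(Structurally: 1 ring(s) + 6 π bond(s) = 7.)

7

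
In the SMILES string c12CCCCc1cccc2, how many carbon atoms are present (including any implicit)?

10

The symbol for carbon appears 10 times in the SMILES. Lowercase c denotes aromatic carbon and counts toward C.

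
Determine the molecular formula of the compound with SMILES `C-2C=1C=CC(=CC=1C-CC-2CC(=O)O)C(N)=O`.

Heavy atoms from the SMILES: 13 C, 1 N, 3 O.
Implicit hydrogens by atom environment:
  4 × C: 2 H each → 8
  3 × C (aromatic): 1 H each → 3
  3 × C (aromatic): no H
  2 × C: no H
  2 × O: no H
  1 × C: 1 H
  1 × N: 2 H
  1 × O: 1 H
  Total hydrogens = 15.
Molecular formula: C13H15NO3

C13H15NO3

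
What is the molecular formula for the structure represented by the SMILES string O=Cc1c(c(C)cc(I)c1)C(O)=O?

C9H7IO3

Heavy atoms from the SMILES: 9 C, 1 I, 3 O.
Implicit hydrogens by atom environment:
  4 × C (aromatic): no H
  2 × C (aromatic): 1 H each → 2
  2 × O: no H
  1 × C: 3 H
  1 × C: 1 H
  1 × C: no H
  1 × I: no H
  1 × O: 1 H
  Total hydrogens = 7.
Molecular formula: C9H7IO3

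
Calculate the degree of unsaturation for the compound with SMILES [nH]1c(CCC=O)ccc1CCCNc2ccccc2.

8

Molecular formula from the SMILES: C16H20N2O.
DoU = (2C + 2 + N − H − X)/2 = (2·16 + 2 + 2 − 20 − 0)/2 = 16/2 = 8.
(Structurally: 2 ring(s) + 6 π bond(s) = 8.)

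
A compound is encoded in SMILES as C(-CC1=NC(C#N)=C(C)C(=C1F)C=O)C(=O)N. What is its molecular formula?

C11H10FN3O2

Heavy atoms from the SMILES: 11 C, 1 F, 3 N, 2 O.
Implicit hydrogens by atom environment:
  5 × C (aromatic): no H
  2 × C: 2 H each → 4
  2 × C: no H
  2 × O: no H
  1 × C: 3 H
  1 × C: 1 H
  1 × F: no H
  1 × N: 2 H
  1 × N (aromatic): no H
  1 × N: no H
  Total hydrogens = 10.
Molecular formula: C11H10FN3O2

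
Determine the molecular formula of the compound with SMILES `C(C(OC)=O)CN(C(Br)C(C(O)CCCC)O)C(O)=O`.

C12H22BrNO6

Heavy atoms from the SMILES: 1 Br, 12 C, 1 N, 6 O.
Implicit hydrogens by atom environment:
  5 × C: 2 H each → 10
  3 × C: 1 H each → 3
  3 × O: 1 H each → 3
  3 × O: no H
  2 × C: 3 H each → 6
  2 × C: no H
  1 × Br: no H
  1 × N: no H
  Total hydrogens = 22.
Molecular formula: C12H22BrNO6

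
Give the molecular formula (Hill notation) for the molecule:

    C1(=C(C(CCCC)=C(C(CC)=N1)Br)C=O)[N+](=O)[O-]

C12H15BrN2O3

Heavy atoms from the SMILES: 1 Br, 12 C, 2 N, 3 O.
Implicit hydrogens by atom environment:
  5 × C (aromatic): no H
  4 × C: 2 H each → 8
  2 × C: 3 H each → 6
  2 × O: no H
  1 × Br: no H
  1 × C: 1 H
  1 × N (aromatic): no H
  1 × N (charge +1): no H
  1 × O (charge -1): no H
  Total hydrogens = 15.
Molecular formula: C12H15BrN2O3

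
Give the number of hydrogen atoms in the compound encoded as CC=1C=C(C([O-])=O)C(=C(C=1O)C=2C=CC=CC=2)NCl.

Hydrogens are implicit in SMILES; fill each atom to its normal valence:
  6 × C (aromatic): 1 H each → 6
  6 × C (aromatic): no H
  1 × C: 3 H
  1 × C: no H
  1 × Cl: no H
  1 × N: 1 H
  1 × O: 1 H
  1 × O: no H
  1 × O (charge -1): no H
  Total hydrogens = 11.

11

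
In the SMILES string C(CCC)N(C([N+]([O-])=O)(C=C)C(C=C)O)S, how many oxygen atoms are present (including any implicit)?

The symbol for oxygen appears 3 times in the SMILES.

3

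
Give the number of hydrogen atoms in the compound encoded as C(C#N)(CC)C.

Hydrogens are implicit in SMILES; fill each atom to its normal valence:
  2 × C: 3 H each → 6
  1 × C: 2 H
  1 × C: 1 H
  1 × C: no H
  1 × N: no H
  Total hydrogens = 9.

9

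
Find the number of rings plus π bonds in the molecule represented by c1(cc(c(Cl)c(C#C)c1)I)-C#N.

8

Molecular formula from the SMILES: C9H3ClIN.
DoU = (2C + 2 + N − H − X)/2 = (2·9 + 2 + 1 − 3 − 2)/2 = 16/2 = 8.
(Structurally: 1 ring(s) + 7 π bond(s) = 8.)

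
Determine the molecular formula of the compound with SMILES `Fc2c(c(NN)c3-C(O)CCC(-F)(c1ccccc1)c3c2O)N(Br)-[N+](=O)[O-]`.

Heavy atoms from the SMILES: 1 Br, 16 C, 2 F, 4 N, 4 O.
Implicit hydrogens by atom environment:
  7 × C (aromatic): no H
  5 × C (aromatic): 1 H each → 5
  2 × C: 2 H each → 4
  2 × F: no H
  2 × O: 1 H each → 2
  1 × Br: no H
  1 × C: 1 H
  1 × C: no H
  1 × N: 2 H
  1 × N: 1 H
  1 × N: no H
  1 × N (charge +1): no H
  1 × O: no H
  1 × O (charge -1): no H
  Total hydrogens = 15.
Molecular formula: C16H15BrF2N4O4

C16H15BrF2N4O4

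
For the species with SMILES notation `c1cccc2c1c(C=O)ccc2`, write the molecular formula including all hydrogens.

Heavy atoms from the SMILES: 11 C, 1 O.
Implicit hydrogens by atom environment:
  7 × C (aromatic): 1 H each → 7
  3 × C (aromatic): no H
  1 × C: 1 H
  1 × O: no H
  Total hydrogens = 8.
Molecular formula: C11H8O

C11H8O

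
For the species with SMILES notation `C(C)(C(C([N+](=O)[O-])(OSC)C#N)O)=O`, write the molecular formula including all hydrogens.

Heavy atoms from the SMILES: 6 C, 2 N, 5 O, 1 S.
Implicit hydrogens by atom environment:
  3 × C: no H
  3 × O: no H
  2 × C: 3 H each → 6
  1 × C: 1 H
  1 × N (charge +1): no H
  1 × N: no H
  1 × O: 1 H
  1 × O (charge -1): no H
  1 × S: no H
  Total hydrogens = 8.
Molecular formula: C6H8N2O5S

C6H8N2O5S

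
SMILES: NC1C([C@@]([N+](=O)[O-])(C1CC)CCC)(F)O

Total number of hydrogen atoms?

Hydrogens are implicit in SMILES; fill each atom to its normal valence:
  3 × C: 2 H each → 6
  2 × C: 3 H each → 6
  2 × C: 1 H each → 2
  2 × C: no H
  1 × F: no H
  1 × N: 2 H
  1 × N (charge +1): no H
  1 × O: 1 H
  1 × O: no H
  1 × O (charge -1): no H
  Total hydrogens = 17.

17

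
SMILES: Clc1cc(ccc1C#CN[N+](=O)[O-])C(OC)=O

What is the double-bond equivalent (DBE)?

8

Molecular formula from the SMILES: C10H7ClN2O4.
DoU = (2C + 2 + N − H − X)/2 = (2·10 + 2 + 2 − 7 − 1)/2 = 16/2 = 8.
(Structurally: 1 ring(s) + 7 π bond(s) = 8.)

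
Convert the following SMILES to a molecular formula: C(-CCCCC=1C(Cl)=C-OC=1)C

C10H15ClO

Heavy atoms from the SMILES: 10 C, 1 Cl, 1 O.
Implicit hydrogens by atom environment:
  5 × C: 2 H each → 10
  2 × C (aromatic): 1 H each → 2
  2 × C (aromatic): no H
  1 × C: 3 H
  1 × Cl: no H
  1 × O (aromatic): no H
  Total hydrogens = 15.
Molecular formula: C10H15ClO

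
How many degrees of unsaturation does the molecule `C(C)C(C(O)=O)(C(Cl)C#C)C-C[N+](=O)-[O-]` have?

Molecular formula from the SMILES: C9H12ClNO4.
DoU = (2C + 2 + N − H − X)/2 = (2·9 + 2 + 1 − 12 − 1)/2 = 8/2 = 4.
(Structurally: 0 ring(s) + 4 π bond(s) = 4.)

4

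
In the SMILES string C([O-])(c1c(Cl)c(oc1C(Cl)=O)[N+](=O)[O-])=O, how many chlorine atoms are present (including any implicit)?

2

The symbol for chlorine appears 2 times in the SMILES.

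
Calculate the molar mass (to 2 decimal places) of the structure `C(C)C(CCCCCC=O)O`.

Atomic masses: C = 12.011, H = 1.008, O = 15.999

Molecular formula: C9H18O2.
M = 9×12.011 + 18×1.008 + 2×15.999 = 158.24 g/mol.

158.24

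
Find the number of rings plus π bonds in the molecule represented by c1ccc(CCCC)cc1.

Molecular formula from the SMILES: C10H14.
DoU = (2C + 2 + N − H − X)/2 = (2·10 + 2 + 0 − 14 − 0)/2 = 8/2 = 4.
(Structurally: 1 ring(s) + 3 π bond(s) = 4.)

4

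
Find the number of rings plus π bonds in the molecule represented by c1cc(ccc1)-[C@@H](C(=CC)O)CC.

Molecular formula from the SMILES: C12H16O.
DoU = (2C + 2 + N − H − X)/2 = (2·12 + 2 + 0 − 16 − 0)/2 = 10/2 = 5.
(Structurally: 1 ring(s) + 4 π bond(s) = 5.)

5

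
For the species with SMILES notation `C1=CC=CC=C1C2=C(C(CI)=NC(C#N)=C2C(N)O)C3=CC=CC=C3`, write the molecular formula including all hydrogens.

Heavy atoms from the SMILES: 20 C, 1 I, 3 N, 1 O.
Implicit hydrogens by atom environment:
  10 × C (aromatic): 1 H each → 10
  7 × C (aromatic): no H
  1 × C: 2 H
  1 × C: 1 H
  1 × C: no H
  1 × I: no H
  1 × N: 2 H
  1 × N (aromatic): no H
  1 × N: no H
  1 × O: 1 H
  Total hydrogens = 16.
Molecular formula: C20H16IN3O

C20H16IN3O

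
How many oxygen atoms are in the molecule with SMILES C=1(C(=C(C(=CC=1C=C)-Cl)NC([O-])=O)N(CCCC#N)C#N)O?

The symbol for oxygen appears 3 times in the SMILES.

3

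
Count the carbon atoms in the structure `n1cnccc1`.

The symbol for carbon appears 4 times in the SMILES. Lowercase c denotes aromatic carbon and counts toward C.

4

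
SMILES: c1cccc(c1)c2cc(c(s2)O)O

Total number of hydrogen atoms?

Hydrogens are implicit in SMILES; fill each atom to its normal valence:
  6 × C (aromatic): 1 H each → 6
  4 × C (aromatic): no H
  2 × O: 1 H each → 2
  1 × S (aromatic): no H
  Total hydrogens = 8.

8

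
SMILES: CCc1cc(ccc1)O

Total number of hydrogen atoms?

Hydrogens are implicit in SMILES; fill each atom to its normal valence:
  4 × C (aromatic): 1 H each → 4
  2 × C (aromatic): no H
  1 × C: 3 H
  1 × C: 2 H
  1 × O: 1 H
  Total hydrogens = 10.

10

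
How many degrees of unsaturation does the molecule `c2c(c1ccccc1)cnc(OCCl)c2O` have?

8

Molecular formula from the SMILES: C12H10ClNO2.
DoU = (2C + 2 + N − H − X)/2 = (2·12 + 2 + 1 − 10 − 1)/2 = 16/2 = 8.
(Structurally: 2 ring(s) + 6 π bond(s) = 8.)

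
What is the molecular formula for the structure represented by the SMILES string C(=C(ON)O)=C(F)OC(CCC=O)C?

Heavy atoms from the SMILES: 8 C, 1 F, 1 N, 4 O.
Implicit hydrogens by atom environment:
  3 × C: no H
  3 × O: no H
  2 × C: 2 H each → 4
  2 × C: 1 H each → 2
  1 × C: 3 H
  1 × F: no H
  1 × N: 2 H
  1 × O: 1 H
  Total hydrogens = 12.
Molecular formula: C8H12FNO4

C8H12FNO4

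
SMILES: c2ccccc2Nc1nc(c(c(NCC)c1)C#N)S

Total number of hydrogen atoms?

Hydrogens are implicit in SMILES; fill each atom to its normal valence:
  6 × C (aromatic): 1 H each → 6
  5 × C (aromatic): no H
  2 × N: 1 H each → 2
  1 × C: 3 H
  1 × C: 2 H
  1 × C: no H
  1 × N (aromatic): no H
  1 × N: no H
  1 × S: 1 H
  Total hydrogens = 14.

14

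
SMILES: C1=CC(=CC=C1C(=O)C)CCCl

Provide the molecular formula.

C10H11ClO

Heavy atoms from the SMILES: 10 C, 1 Cl, 1 O.
Implicit hydrogens by atom environment:
  4 × C (aromatic): 1 H each → 4
  2 × C: 2 H each → 4
  2 × C (aromatic): no H
  1 × C: 3 H
  1 × C: no H
  1 × Cl: no H
  1 × O: no H
  Total hydrogens = 11.
Molecular formula: C10H11ClO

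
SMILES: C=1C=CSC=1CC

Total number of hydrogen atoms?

8

Hydrogens are implicit in SMILES; fill each atom to its normal valence:
  3 × C (aromatic): 1 H each → 3
  1 × C: 3 H
  1 × C: 2 H
  1 × C (aromatic): no H
  1 × S (aromatic): no H
  Total hydrogens = 8.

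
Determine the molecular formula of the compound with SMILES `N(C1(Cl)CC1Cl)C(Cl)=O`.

Heavy atoms from the SMILES: 4 C, 3 Cl, 1 N, 1 O.
Implicit hydrogens by atom environment:
  3 × Cl: no H
  2 × C: no H
  1 × C: 2 H
  1 × C: 1 H
  1 × N: 1 H
  1 × O: no H
  Total hydrogens = 4.
Molecular formula: C4H4Cl3NO

C4H4Cl3NO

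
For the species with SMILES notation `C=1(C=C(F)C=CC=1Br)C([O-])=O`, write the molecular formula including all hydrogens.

C7H3BrFO2-

Heavy atoms from the SMILES: 1 Br, 7 C, 1 F, 2 O.
Implicit hydrogens by atom environment:
  3 × C (aromatic): 1 H each → 3
  3 × C (aromatic): no H
  1 × Br: no H
  1 × C: no H
  1 × F: no H
  1 × O: no H
  1 × O (charge -1): no H
  Total hydrogens = 3.
Net charge -1.
Molecular formula: C7H3BrFO2-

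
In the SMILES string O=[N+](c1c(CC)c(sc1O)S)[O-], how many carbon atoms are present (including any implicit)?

6

The symbol for carbon appears 6 times in the SMILES. Lowercase c denotes aromatic carbon and counts toward C.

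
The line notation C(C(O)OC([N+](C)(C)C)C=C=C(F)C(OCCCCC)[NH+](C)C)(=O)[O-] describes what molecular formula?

Heavy atoms from the SMILES: 17 C, 1 F, 2 N, 5 O.
Implicit hydrogens by atom environment:
  6 × C: 3 H each → 18
  4 × C: 2 H each → 8
  4 × C: 1 H each → 4
  3 × C: no H
  3 × O: no H
  1 × F: no H
  1 × N (charge +1): 1 H
  1 × N (charge +1): no H
  1 × O: 1 H
  1 × O (charge -1): no H
  Total hydrogens = 32.
Net charge +1.
Molecular formula: C17H32FN2O5+

C17H32FN2O5+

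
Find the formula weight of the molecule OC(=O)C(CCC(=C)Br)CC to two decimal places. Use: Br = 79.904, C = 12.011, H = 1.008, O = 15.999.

Molecular formula: C8H13BrO2.
M = 1×79.904 + 8×12.011 + 13×1.008 + 2×15.999 = 221.09 g/mol.

221.09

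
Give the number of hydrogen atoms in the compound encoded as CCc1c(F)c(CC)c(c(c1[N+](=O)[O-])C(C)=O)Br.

Hydrogens are implicit in SMILES; fill each atom to its normal valence:
  6 × C (aromatic): no H
  3 × C: 3 H each → 9
  2 × C: 2 H each → 4
  2 × O: no H
  1 × Br: no H
  1 × C: no H
  1 × F: no H
  1 × N (charge +1): no H
  1 × O (charge -1): no H
  Total hydrogens = 13.

13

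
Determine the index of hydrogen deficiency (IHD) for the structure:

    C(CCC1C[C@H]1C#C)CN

Molecular formula from the SMILES: C9H15N.
DoU = (2C + 2 + N − H − X)/2 = (2·9 + 2 + 1 − 15 − 0)/2 = 6/2 = 3.
(Structurally: 1 ring(s) + 2 π bond(s) = 3.)

3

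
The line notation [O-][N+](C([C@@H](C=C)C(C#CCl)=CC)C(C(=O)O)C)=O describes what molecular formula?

C12H14ClNO4

Heavy atoms from the SMILES: 12 C, 1 Cl, 1 N, 4 O.
Implicit hydrogens by atom environment:
  5 × C: 1 H each → 5
  4 × C: no H
  2 × C: 3 H each → 6
  2 × O: no H
  1 × C: 2 H
  1 × Cl: no H
  1 × N (charge +1): no H
  1 × O: 1 H
  1 × O (charge -1): no H
  Total hydrogens = 14.
Molecular formula: C12H14ClNO4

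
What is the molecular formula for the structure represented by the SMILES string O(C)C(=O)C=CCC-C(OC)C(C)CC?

C12H22O3

Heavy atoms from the SMILES: 12 C, 3 O.
Implicit hydrogens by atom environment:
  4 × C: 3 H each → 12
  4 × C: 1 H each → 4
  3 × C: 2 H each → 6
  3 × O: no H
  1 × C: no H
  Total hydrogens = 22.
Molecular formula: C12H22O3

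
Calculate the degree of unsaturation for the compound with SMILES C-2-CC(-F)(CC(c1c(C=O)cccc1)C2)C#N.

8

Molecular formula from the SMILES: C14H14FNO.
DoU = (2C + 2 + N − H − X)/2 = (2·14 + 2 + 1 − 14 − 1)/2 = 16/2 = 8.
(Structurally: 2 ring(s) + 6 π bond(s) = 8.)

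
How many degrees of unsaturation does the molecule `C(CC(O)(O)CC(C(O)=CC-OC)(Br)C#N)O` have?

Molecular formula from the SMILES: C10H16BrNO5.
DoU = (2C + 2 + N − H − X)/2 = (2·10 + 2 + 1 − 16 − 1)/2 = 6/2 = 3.
(Structurally: 0 ring(s) + 3 π bond(s) = 3.)

3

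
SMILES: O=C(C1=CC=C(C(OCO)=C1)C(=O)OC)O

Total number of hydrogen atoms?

Hydrogens are implicit in SMILES; fill each atom to its normal valence:
  4 × O: no H
  3 × C (aromatic): 1 H each → 3
  3 × C (aromatic): no H
  2 × C: no H
  2 × O: 1 H each → 2
  1 × C: 3 H
  1 × C: 2 H
  Total hydrogens = 10.

10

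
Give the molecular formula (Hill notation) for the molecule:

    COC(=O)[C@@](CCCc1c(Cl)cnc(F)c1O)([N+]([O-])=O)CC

Heavy atoms from the SMILES: 13 C, 1 Cl, 1 F, 2 N, 5 O.
Implicit hydrogens by atom environment:
  4 × C: 2 H each → 8
  4 × C (aromatic): no H
  3 × O: no H
  2 × C: 3 H each → 6
  2 × C: no H
  1 × C (aromatic): 1 H
  1 × Cl: no H
  1 × F: no H
  1 × N (aromatic): no H
  1 × N (charge +1): no H
  1 × O: 1 H
  1 × O (charge -1): no H
  Total hydrogens = 16.
Molecular formula: C13H16ClFN2O5

C13H16ClFN2O5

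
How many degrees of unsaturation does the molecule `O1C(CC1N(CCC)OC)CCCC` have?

1

Molecular formula from the SMILES: C11H23NO2.
DoU = (2C + 2 + N − H − X)/2 = (2·11 + 2 + 1 − 23 − 0)/2 = 2/2 = 1.
(Structurally: 1 ring(s) + 0 π bond(s) = 1.)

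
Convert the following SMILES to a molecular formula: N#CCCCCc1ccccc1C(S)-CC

C14H19NS

Heavy atoms from the SMILES: 14 C, 1 N, 1 S.
Implicit hydrogens by atom environment:
  5 × C: 2 H each → 10
  4 × C (aromatic): 1 H each → 4
  2 × C (aromatic): no H
  1 × C: 3 H
  1 × C: 1 H
  1 × C: no H
  1 × N: no H
  1 × S: 1 H
  Total hydrogens = 19.
Molecular formula: C14H19NS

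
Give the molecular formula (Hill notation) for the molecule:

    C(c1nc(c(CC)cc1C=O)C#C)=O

C11H9NO2

Heavy atoms from the SMILES: 11 C, 1 N, 2 O.
Implicit hydrogens by atom environment:
  4 × C (aromatic): no H
  3 × C: 1 H each → 3
  2 × O: no H
  1 × C: 3 H
  1 × C: 2 H
  1 × C (aromatic): 1 H
  1 × C: no H
  1 × N (aromatic): no H
  Total hydrogens = 9.
Molecular formula: C11H9NO2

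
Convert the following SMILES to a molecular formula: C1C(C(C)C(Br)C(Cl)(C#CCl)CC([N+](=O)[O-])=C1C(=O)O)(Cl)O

Heavy atoms from the SMILES: 1 Br, 12 C, 3 Cl, 1 N, 5 O.
Implicit hydrogens by atom environment:
  7 × C: no H
  3 × Cl: no H
  2 × C: 2 H each → 4
  2 × C: 1 H each → 2
  2 × O: 1 H each → 2
  2 × O: no H
  1 × Br: no H
  1 × C: 3 H
  1 × N (charge +1): no H
  1 × O (charge -1): no H
  Total hydrogens = 11.
Molecular formula: C12H11BrCl3NO5

C12H11BrCl3NO5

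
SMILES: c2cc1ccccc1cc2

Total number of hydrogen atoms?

Hydrogens are implicit in SMILES; fill each atom to its normal valence:
  8 × C (aromatic): 1 H each → 8
  2 × C (aromatic): no H
  Total hydrogens = 8.

8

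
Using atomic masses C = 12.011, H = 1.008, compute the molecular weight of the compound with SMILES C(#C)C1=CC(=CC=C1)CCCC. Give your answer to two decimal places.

Molecular formula: C12H14.
M = 12×12.011 + 14×1.008 = 158.24 g/mol.

158.24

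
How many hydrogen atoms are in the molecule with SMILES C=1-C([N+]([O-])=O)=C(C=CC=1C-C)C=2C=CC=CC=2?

Hydrogens are implicit in SMILES; fill each atom to its normal valence:
  8 × C (aromatic): 1 H each → 8
  4 × C (aromatic): no H
  1 × C: 3 H
  1 × C: 2 H
  1 × N (charge +1): no H
  1 × O: no H
  1 × O (charge -1): no H
  Total hydrogens = 13.

13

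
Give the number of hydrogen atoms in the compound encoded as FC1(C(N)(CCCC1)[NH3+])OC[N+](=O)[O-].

Hydrogens are implicit in SMILES; fill each atom to its normal valence:
  5 × C: 2 H each → 10
  2 × C: no H
  2 × O: no H
  1 × F: no H
  1 × N (charge +1): 3 H
  1 × N: 2 H
  1 × N (charge +1): no H
  1 × O (charge -1): no H
  Total hydrogens = 15.

15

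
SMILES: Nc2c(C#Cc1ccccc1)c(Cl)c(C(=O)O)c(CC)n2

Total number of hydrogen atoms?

Hydrogens are implicit in SMILES; fill each atom to its normal valence:
  6 × C (aromatic): no H
  5 × C (aromatic): 1 H each → 5
  3 × C: no H
  1 × C: 3 H
  1 × C: 2 H
  1 × Cl: no H
  1 × N: 2 H
  1 × N (aromatic): no H
  1 × O: 1 H
  1 × O: no H
  Total hydrogens = 13.

13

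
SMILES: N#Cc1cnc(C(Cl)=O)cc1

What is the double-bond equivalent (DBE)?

7

Molecular formula from the SMILES: C7H3ClN2O.
DoU = (2C + 2 + N − H − X)/2 = (2·7 + 2 + 2 − 3 − 1)/2 = 14/2 = 7.
(Structurally: 1 ring(s) + 6 π bond(s) = 7.)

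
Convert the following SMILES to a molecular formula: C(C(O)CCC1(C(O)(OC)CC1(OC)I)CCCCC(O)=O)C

Heavy atoms from the SMILES: 16 C, 1 I, 6 O.
Implicit hydrogens by atom environment:
  8 × C: 2 H each → 16
  4 × C: no H
  3 × C: 3 H each → 9
  3 × O: 1 H each → 3
  3 × O: no H
  1 × C: 1 H
  1 × I: no H
  Total hydrogens = 29.
Molecular formula: C16H29IO6

C16H29IO6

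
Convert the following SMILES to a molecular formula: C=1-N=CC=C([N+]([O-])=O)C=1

C5H4N2O2

Heavy atoms from the SMILES: 5 C, 2 N, 2 O.
Implicit hydrogens by atom environment:
  4 × C (aromatic): 1 H each → 4
  1 × C (aromatic): no H
  1 × N (aromatic): no H
  1 × N (charge +1): no H
  1 × O: no H
  1 × O (charge -1): no H
  Total hydrogens = 4.
Molecular formula: C5H4N2O2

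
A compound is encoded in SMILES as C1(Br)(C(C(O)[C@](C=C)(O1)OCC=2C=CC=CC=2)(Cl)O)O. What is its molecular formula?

C13H14BrClO5

Heavy atoms from the SMILES: 1 Br, 13 C, 1 Cl, 5 O.
Implicit hydrogens by atom environment:
  5 × C (aromatic): 1 H each → 5
  3 × C: no H
  3 × O: 1 H each → 3
  2 × C: 2 H each → 4
  2 × C: 1 H each → 2
  2 × O: no H
  1 × Br: no H
  1 × C (aromatic): no H
  1 × Cl: no H
  Total hydrogens = 14.
Molecular formula: C13H14BrClO5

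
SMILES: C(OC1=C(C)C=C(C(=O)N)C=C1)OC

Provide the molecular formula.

C10H13NO3

Heavy atoms from the SMILES: 10 C, 1 N, 3 O.
Implicit hydrogens by atom environment:
  3 × C (aromatic): 1 H each → 3
  3 × C (aromatic): no H
  3 × O: no H
  2 × C: 3 H each → 6
  1 × C: 2 H
  1 × C: no H
  1 × N: 2 H
  Total hydrogens = 13.
Molecular formula: C10H13NO3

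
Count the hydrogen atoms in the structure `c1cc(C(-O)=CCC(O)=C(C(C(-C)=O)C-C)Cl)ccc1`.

Hydrogens are implicit in SMILES; fill each atom to its normal valence:
  5 × C (aromatic): 1 H each → 5
  4 × C: no H
  2 × C: 3 H each → 6
  2 × C: 2 H each → 4
  2 × C: 1 H each → 2
  2 × O: 1 H each → 2
  1 × C (aromatic): no H
  1 × Cl: no H
  1 × O: no H
  Total hydrogens = 19.

19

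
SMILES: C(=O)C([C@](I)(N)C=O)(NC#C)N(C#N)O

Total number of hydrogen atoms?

7

Hydrogens are implicit in SMILES; fill each atom to its normal valence:
  4 × C: no H
  3 × C: 1 H each → 3
  2 × N: no H
  2 × O: no H
  1 × I: no H
  1 × N: 2 H
  1 × N: 1 H
  1 × O: 1 H
  Total hydrogens = 7.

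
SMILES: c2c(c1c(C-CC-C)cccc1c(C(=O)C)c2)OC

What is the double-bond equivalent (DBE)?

Molecular formula from the SMILES: C17H20O2.
DoU = (2C + 2 + N − H − X)/2 = (2·17 + 2 + 0 − 20 − 0)/2 = 16/2 = 8.
(Structurally: 2 ring(s) + 6 π bond(s) = 8.)

8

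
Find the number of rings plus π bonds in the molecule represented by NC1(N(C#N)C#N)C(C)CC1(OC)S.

Molecular formula from the SMILES: C8H12N4OS.
DoU = (2C + 2 + N − H − X)/2 = (2·8 + 2 + 4 − 12 − 0)/2 = 10/2 = 5.
(Structurally: 1 ring(s) + 4 π bond(s) = 5.)

5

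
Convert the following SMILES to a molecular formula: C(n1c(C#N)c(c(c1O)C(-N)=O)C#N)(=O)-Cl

Heavy atoms from the SMILES: 8 C, 1 Cl, 4 N, 3 O.
Implicit hydrogens by atom environment:
  4 × C (aromatic): no H
  4 × C: no H
  2 × N: no H
  2 × O: no H
  1 × Cl: no H
  1 × N: 2 H
  1 × N (aromatic): no H
  1 × O: 1 H
  Total hydrogens = 3.
Molecular formula: C8H3ClN4O3

C8H3ClN4O3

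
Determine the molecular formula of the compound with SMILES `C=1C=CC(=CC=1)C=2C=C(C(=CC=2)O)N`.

C12H11NO

Heavy atoms from the SMILES: 12 C, 1 N, 1 O.
Implicit hydrogens by atom environment:
  8 × C (aromatic): 1 H each → 8
  4 × C (aromatic): no H
  1 × N: 2 H
  1 × O: 1 H
  Total hydrogens = 11.
Molecular formula: C12H11NO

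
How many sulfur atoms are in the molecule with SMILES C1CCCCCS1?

1

The symbol for sulfur appears 1 time in the SMILES.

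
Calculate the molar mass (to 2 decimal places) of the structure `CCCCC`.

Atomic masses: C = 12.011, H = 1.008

72.15

Molecular formula: C5H12.
M = 5×12.011 + 12×1.008 = 72.15 g/mol.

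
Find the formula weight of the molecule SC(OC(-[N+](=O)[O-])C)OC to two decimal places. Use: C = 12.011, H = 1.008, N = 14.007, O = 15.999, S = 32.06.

167.18

Molecular formula: C4H9NO4S.
M = 4×12.011 + 9×1.008 + 1×14.007 + 4×15.999 + 1×32.06 = 167.18 g/mol.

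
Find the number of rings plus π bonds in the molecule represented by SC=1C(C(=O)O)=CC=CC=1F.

Molecular formula from the SMILES: C7H5FO2S.
DoU = (2C + 2 + N − H − X)/2 = (2·7 + 2 + 0 − 5 − 1)/2 = 10/2 = 5.
(Structurally: 1 ring(s) + 4 π bond(s) = 5.)

5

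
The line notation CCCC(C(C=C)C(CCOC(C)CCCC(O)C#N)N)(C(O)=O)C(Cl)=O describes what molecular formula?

Heavy atoms from the SMILES: 19 C, 1 Cl, 2 N, 5 O.
Implicit hydrogens by atom environment:
  8 × C: 2 H each → 16
  5 × C: 1 H each → 5
  4 × C: no H
  3 × O: no H
  2 × C: 3 H each → 6
  2 × O: 1 H each → 2
  1 × Cl: no H
  1 × N: 2 H
  1 × N: no H
  Total hydrogens = 31.
Molecular formula: C19H31ClN2O5

C19H31ClN2O5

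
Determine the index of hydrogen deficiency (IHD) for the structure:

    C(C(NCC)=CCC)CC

Molecular formula from the SMILES: C9H19N.
DoU = (2C + 2 + N − H − X)/2 = (2·9 + 2 + 1 − 19 − 0)/2 = 2/2 = 1.
(Structurally: 0 ring(s) + 1 π bond(s) = 1.)

1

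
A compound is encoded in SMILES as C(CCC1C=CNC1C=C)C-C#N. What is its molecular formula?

C11H16N2

Heavy atoms from the SMILES: 11 C, 2 N.
Implicit hydrogens by atom environment:
  5 × C: 2 H each → 10
  5 × C: 1 H each → 5
  1 × C: no H
  1 × N: 1 H
  1 × N: no H
  Total hydrogens = 16.
Molecular formula: C11H16N2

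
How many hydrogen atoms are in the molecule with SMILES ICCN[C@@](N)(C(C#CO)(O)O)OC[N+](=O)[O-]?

Hydrogens are implicit in SMILES; fill each atom to its normal valence:
  4 × C: no H
  3 × C: 2 H each → 6
  3 × O: 1 H each → 3
  2 × O: no H
  1 × I: no H
  1 × N: 2 H
  1 × N: 1 H
  1 × N (charge +1): no H
  1 × O (charge -1): no H
  Total hydrogens = 12.

12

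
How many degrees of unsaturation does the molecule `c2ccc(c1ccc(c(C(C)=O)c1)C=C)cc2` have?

Molecular formula from the SMILES: C16H14O.
DoU = (2C + 2 + N − H − X)/2 = (2·16 + 2 + 0 − 14 − 0)/2 = 20/2 = 10.
(Structurally: 2 ring(s) + 8 π bond(s) = 10.)

10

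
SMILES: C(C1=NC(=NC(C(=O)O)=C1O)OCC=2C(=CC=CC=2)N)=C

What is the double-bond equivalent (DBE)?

Molecular formula from the SMILES: C14H13N3O4.
DoU = (2C + 2 + N − H − X)/2 = (2·14 + 2 + 3 − 13 − 0)/2 = 20/2 = 10.
(Structurally: 2 ring(s) + 8 π bond(s) = 10.)

10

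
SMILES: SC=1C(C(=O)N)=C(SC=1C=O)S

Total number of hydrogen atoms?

5

Hydrogens are implicit in SMILES; fill each atom to its normal valence:
  4 × C (aromatic): no H
  2 × O: no H
  2 × S: 1 H each → 2
  1 × C: 1 H
  1 × C: no H
  1 × N: 2 H
  1 × S (aromatic): no H
  Total hydrogens = 5.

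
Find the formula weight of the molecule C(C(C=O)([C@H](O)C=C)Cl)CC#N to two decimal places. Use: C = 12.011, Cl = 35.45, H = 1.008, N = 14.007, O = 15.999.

Molecular formula: C8H10ClNO2.
M = 8×12.011 + 1×35.45 + 10×1.008 + 1×14.007 + 2×15.999 = 187.62 g/mol.

187.62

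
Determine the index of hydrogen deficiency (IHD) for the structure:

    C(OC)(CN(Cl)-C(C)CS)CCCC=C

1

Molecular formula from the SMILES: C11H22ClNOS.
DoU = (2C + 2 + N − H − X)/2 = (2·11 + 2 + 1 − 22 − 1)/2 = 2/2 = 1.
(Structurally: 0 ring(s) + 1 π bond(s) = 1.)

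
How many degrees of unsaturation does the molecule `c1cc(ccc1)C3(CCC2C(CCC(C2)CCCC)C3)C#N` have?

8

Molecular formula from the SMILES: C21H29N.
DoU = (2C + 2 + N − H − X)/2 = (2·21 + 2 + 1 − 29 − 0)/2 = 16/2 = 8.
(Structurally: 3 ring(s) + 5 π bond(s) = 8.)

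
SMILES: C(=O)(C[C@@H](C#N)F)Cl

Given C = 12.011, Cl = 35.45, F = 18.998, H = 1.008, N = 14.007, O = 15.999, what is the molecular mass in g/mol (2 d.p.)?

135.52

Molecular formula: C4H3ClFNO.
M = 4×12.011 + 1×35.45 + 1×18.998 + 3×1.008 + 1×14.007 + 1×15.999 = 135.52 g/mol.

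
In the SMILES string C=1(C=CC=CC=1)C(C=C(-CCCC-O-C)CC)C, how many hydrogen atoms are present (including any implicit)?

Hydrogens are implicit in SMILES; fill each atom to its normal valence:
  5 × C: 2 H each → 10
  5 × C (aromatic): 1 H each → 5
  3 × C: 3 H each → 9
  2 × C: 1 H each → 2
  1 × C: no H
  1 × C (aromatic): no H
  1 × O: no H
  Total hydrogens = 26.

26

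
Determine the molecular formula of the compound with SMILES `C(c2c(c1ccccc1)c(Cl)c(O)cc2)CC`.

C15H15ClO

Heavy atoms from the SMILES: 15 C, 1 Cl, 1 O.
Implicit hydrogens by atom environment:
  7 × C (aromatic): 1 H each → 7
  5 × C (aromatic): no H
  2 × C: 2 H each → 4
  1 × C: 3 H
  1 × Cl: no H
  1 × O: 1 H
  Total hydrogens = 15.
Molecular formula: C15H15ClO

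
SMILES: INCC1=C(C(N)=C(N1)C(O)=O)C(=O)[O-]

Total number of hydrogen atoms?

Hydrogens are implicit in SMILES; fill each atom to its normal valence:
  4 × C (aromatic): no H
  2 × C: no H
  2 × O: no H
  1 × C: 2 H
  1 × I: no H
  1 × N: 2 H
  1 × N (aromatic): 1 H
  1 × N: 1 H
  1 × O: 1 H
  1 × O (charge -1): no H
  Total hydrogens = 7.

7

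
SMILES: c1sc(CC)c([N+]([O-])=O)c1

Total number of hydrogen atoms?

Hydrogens are implicit in SMILES; fill each atom to its normal valence:
  2 × C (aromatic): 1 H each → 2
  2 × C (aromatic): no H
  1 × C: 3 H
  1 × C: 2 H
  1 × N (charge +1): no H
  1 × O: no H
  1 × O (charge -1): no H
  1 × S (aromatic): no H
  Total hydrogens = 7.

7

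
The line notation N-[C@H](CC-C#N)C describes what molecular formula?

C5H10N2

Heavy atoms from the SMILES: 5 C, 2 N.
Implicit hydrogens by atom environment:
  2 × C: 2 H each → 4
  1 × C: 3 H
  1 × C: 1 H
  1 × C: no H
  1 × N: 2 H
  1 × N: no H
  Total hydrogens = 10.
Molecular formula: C5H10N2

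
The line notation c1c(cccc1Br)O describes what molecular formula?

Heavy atoms from the SMILES: 1 Br, 6 C, 1 O.
Implicit hydrogens by atom environment:
  4 × C (aromatic): 1 H each → 4
  2 × C (aromatic): no H
  1 × Br: no H
  1 × O: 1 H
  Total hydrogens = 5.
Molecular formula: C6H5BrO

C6H5BrO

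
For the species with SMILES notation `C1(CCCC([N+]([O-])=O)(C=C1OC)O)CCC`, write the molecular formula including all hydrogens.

C11H19NO4

Heavy atoms from the SMILES: 11 C, 1 N, 4 O.
Implicit hydrogens by atom environment:
  5 × C: 2 H each → 10
  2 × C: 3 H each → 6
  2 × C: 1 H each → 2
  2 × C: no H
  2 × O: no H
  1 × N (charge +1): no H
  1 × O: 1 H
  1 × O (charge -1): no H
  Total hydrogens = 19.
Molecular formula: C11H19NO4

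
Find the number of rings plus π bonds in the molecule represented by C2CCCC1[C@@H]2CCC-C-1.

2

Molecular formula from the SMILES: C10H18.
DoU = (2C + 2 + N − H − X)/2 = (2·10 + 2 + 0 − 18 − 0)/2 = 4/2 = 2.
(Structurally: 2 ring(s) + 0 π bond(s) = 2.)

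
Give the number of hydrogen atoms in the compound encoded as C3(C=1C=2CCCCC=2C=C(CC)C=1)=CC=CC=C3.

20

Hydrogens are implicit in SMILES; fill each atom to its normal valence:
  7 × C (aromatic): 1 H each → 7
  5 × C: 2 H each → 10
  5 × C (aromatic): no H
  1 × C: 3 H
  Total hydrogens = 20.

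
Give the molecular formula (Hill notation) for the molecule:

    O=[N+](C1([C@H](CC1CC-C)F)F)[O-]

Heavy atoms from the SMILES: 7 C, 2 F, 1 N, 2 O.
Implicit hydrogens by atom environment:
  3 × C: 2 H each → 6
  2 × C: 1 H each → 2
  2 × F: no H
  1 × C: 3 H
  1 × C: no H
  1 × N (charge +1): no H
  1 × O: no H
  1 × O (charge -1): no H
  Total hydrogens = 11.
Molecular formula: C7H11F2NO2

C7H11F2NO2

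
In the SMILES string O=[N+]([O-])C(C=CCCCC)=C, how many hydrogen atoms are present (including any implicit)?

13

Hydrogens are implicit in SMILES; fill each atom to its normal valence:
  4 × C: 2 H each → 8
  2 × C: 1 H each → 2
  1 × C: 3 H
  1 × C: no H
  1 × N (charge +1): no H
  1 × O: no H
  1 × O (charge -1): no H
  Total hydrogens = 13.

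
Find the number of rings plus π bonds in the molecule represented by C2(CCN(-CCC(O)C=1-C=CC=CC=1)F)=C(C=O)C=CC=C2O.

9

Molecular formula from the SMILES: C18H20FNO3.
DoU = (2C + 2 + N − H − X)/2 = (2·18 + 2 + 1 − 20 − 1)/2 = 18/2 = 9.
(Structurally: 2 ring(s) + 7 π bond(s) = 9.)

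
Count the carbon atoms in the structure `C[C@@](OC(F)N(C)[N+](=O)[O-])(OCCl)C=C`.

The symbol for carbon appears 7 times in the SMILES. (Cl is a single chlorine, not C + l.)

7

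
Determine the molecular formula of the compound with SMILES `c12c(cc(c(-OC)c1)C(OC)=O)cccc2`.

Heavy atoms from the SMILES: 13 C, 3 O.
Implicit hydrogens by atom environment:
  6 × C (aromatic): 1 H each → 6
  4 × C (aromatic): no H
  3 × O: no H
  2 × C: 3 H each → 6
  1 × C: no H
  Total hydrogens = 12.
Molecular formula: C13H12O3

C13H12O3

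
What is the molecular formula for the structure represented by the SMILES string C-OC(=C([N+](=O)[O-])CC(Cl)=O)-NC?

Heavy atoms from the SMILES: 6 C, 1 Cl, 2 N, 4 O.
Implicit hydrogens by atom environment:
  3 × C: no H
  3 × O: no H
  2 × C: 3 H each → 6
  1 × C: 2 H
  1 × Cl: no H
  1 × N: 1 H
  1 × N (charge +1): no H
  1 × O (charge -1): no H
  Total hydrogens = 9.
Molecular formula: C6H9ClN2O4

C6H9ClN2O4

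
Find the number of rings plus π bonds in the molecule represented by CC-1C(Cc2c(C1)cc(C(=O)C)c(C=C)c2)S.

Molecular formula from the SMILES: C15H18OS.
DoU = (2C + 2 + N − H − X)/2 = (2·15 + 2 + 0 − 18 − 0)/2 = 14/2 = 7.
(Structurally: 2 ring(s) + 5 π bond(s) = 7.)

7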